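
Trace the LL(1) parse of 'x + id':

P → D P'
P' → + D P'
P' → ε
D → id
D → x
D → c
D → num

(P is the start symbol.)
LL(1) parsing maintains a stack (initially the start symbol over $) and the input. At each step: if the stack top is a terminal, match it against the current input token; if it is a non-terminal N, replace it with the RHS of M[N, lookahead] (the unique production whose predict set contains the lookahead).

Stack is shown with the top on the left.

Stack     Input     Action
--------------------------
P $       x + id $  output P → D P'
D P' $    x + id $  output D → x
x P' $    x + id $  match 'x'
P' $      + id $    output P' → + D P'
+ D P' $  + id $    match '+'
D P' $    id $      output D → id
id P' $   id $      match 'id'
P' $      $         output P' → ε
$         $         accept

The string is accepted.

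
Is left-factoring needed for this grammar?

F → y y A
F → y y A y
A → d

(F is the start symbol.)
Left-factoring is needed when two productions for the same non-terminal
share a common prefix on the right-hand side.

Productions for F:
  F → y y A
  F → y y A y

Found common prefix 'y y A' in productions for F

Answer: Yes, F has productions with common prefix 'y y A'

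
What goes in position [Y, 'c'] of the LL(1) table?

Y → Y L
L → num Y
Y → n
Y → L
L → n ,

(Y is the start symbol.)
To find M[Y, 'c'], we find productions for Y where 'c' is in the predict set (PREDICT(N → α) = (FIRST(α) \ {ε}) ∪ (FOLLOW(N) if α ⇒* ε)).

Relevant sets:
  FIRST(Y) = { 'n', 'num' }
  FIRST(L) = { 'n', 'num' }

Y → Y L: PREDICT = { 'n', 'num' }
Y → n: PREDICT = { 'n' }
Y → L: PREDICT = { 'n', 'num' }

M[Y, 'c'] is empty (no production applies)

Answer: Empty (error entry)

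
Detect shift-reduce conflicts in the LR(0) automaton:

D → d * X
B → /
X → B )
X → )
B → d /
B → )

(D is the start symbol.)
No shift-reduce conflicts

Augment with D' → D and build the canonical LR(0) collection (I0 = CLOSURE({[D' → . D]}), then GOTO on every symbol after a dot until no new states appear). It has 11 states:
  I0: { [D → . d * X], [D' → . D] }  — shift
  I1: { [D' → D .] }  — accept
  I2: { [D → d . * X] }  — shift
  I3: { [B → . )], [B → . /], [B → . d /], [D → d * . X], [X → . )], [X → . B )] }  — shift
  I4: { [B → ) .], [X → ) .] }  — 2 reduces
  I5: { [B → / .] }  — reduce
  I6: { [X → B . )] }  — shift
  I7: { [D → d * X .] }  — reduce
  I8: { [B → d . /] }  — shift
  I9: { [B → d / .] }  — reduce
  I10: { [X → B ) .] }  — reduce

No state contains both a complete item and a shift item.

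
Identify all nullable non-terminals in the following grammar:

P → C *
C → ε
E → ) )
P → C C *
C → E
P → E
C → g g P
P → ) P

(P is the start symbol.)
ε-productions: C → ε
So C is immediately nullable.
No further non-terminal can be added: every production for the remaining non-terminals contains a terminal or a non-nullable non-terminal.
Nullable = { 'C' }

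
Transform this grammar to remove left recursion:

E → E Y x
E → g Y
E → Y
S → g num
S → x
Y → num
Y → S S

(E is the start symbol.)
E → g Y E'
E → Y E'
E' → Y x E'
E' → ε
S → g num
S → x
Y → num
Y → S S

E is directly left-recursive. The standard transformation for
  A → A α₁ | ... | A α_m | β₁ | ... | β_n
is
  A  → β₁ A' | ... | β_n A'
  A' → α₁ A' | ... | α_m A' | ε

E → g Y becomes E → g Y E'
E → Y becomes E → Y E'
E → E Y x becomes E' → Y x E'
Add E' → ε

Productions for other non-terminals are unchanged:
  S → g num
  S → x
  Y → num
  Y → S S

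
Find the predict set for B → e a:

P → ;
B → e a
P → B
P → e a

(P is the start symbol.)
{ 'e' }

PREDICT(B → e a) = (FIRST(RHS) \ {ε}) ∪ (FOLLOW(B) if ε ∈ FIRST(RHS), i.e. RHS ⇒* ε)
FIRST(e a) = { 'e' }
ε ∉ FIRST(e a), so FOLLOW(B) is not added.
PREDICT(B → e a) = { 'e' }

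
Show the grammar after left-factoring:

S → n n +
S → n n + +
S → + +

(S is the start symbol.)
S → n n + S'
S' → ε
S' → +
S → + +

Left-factoring transforms A → αβ₁ | αβ₂ into A → αA' and A' → β₁ | β₂
(α is the longest common prefix among the alternatives). Repeat until
no nonterminal has two alternatives with a common prefix.

Round 1: S has alternatives sharing prefix 'n n +'. Introduce S': S → n n + S'
  Add: S' → ε
  Add: S' → +

No remaining common prefixes — done.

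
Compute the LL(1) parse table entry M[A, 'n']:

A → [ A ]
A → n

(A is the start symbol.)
A → n

To find M[A, 'n'], we find productions for A where 'n' is in the predict set (PREDICT(N → α) = (FIRST(α) \ {ε}) ∪ (FOLLOW(N) if α ⇒* ε)).

A → [ A ]: PREDICT = { '[' }
A → n: PREDICT = { 'n' }
  'n' is in predict set, so this production goes in M[A, 'n']

M[A, 'n'] = A → n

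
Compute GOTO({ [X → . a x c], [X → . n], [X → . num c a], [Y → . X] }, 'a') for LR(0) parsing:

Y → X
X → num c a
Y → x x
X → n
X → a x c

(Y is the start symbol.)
GOTO(I, 'a') = CLOSURE({ [A → αX.β] : [A → α.Xβ] ∈ I, X = 'a' })

Items with dot before 'a', with the dot advanced:
  [X → . a x c] → [X → a . x c]
Closure adds nothing (no advanced item has the dot before a non-terminal).

GOTO = { [X → a . x c] }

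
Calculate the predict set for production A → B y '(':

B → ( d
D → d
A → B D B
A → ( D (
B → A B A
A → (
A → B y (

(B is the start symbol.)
{ '(' }

PREDICT(A → B y '(') = (FIRST(RHS) \ {ε}) ∪ (FOLLOW(A) if ε ∈ FIRST(RHS), i.e. RHS ⇒* ε)
FIRST(B) = { '(' }
FIRST(B y '(') = { '(' }
ε ∉ FIRST(B y '('), so FOLLOW(A) is not added.
PREDICT(A → B y '(') = { '(' }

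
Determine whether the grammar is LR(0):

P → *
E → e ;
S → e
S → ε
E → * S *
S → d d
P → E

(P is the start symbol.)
No. Shift-reduce conflict between [P → * .] and [S → . d d]

A grammar is LR(0) if no state in the canonical LR(0) collection has:
  - both a shift item (dot before a terminal) and a complete item (shift-reduce conflict), or
  - two or more complete items (reduce-reduce conflict; the accept item [P' → P .] counts as a complete item here).

Augment with P' → P and build the canonical LR(0) collection (I0 = CLOSURE({[P' → . P]}), then GOTO on every symbol after a dot until no new states appear). It has 11 states:
  I0: { [E → . * S *], [E → . e ;], [P → . *], [P → . E], [P' → . P] }  — shift
  I1: { [E → * . S *], [P → * .], [S → . d d], [S → . e], [S → .] }  — shift, 2 reduces
  I2: { [P → E .] }  — reduce
  I3: { [P' → P .] }  — accept
  I4: { [E → e . ;] }  — shift
  I5: { [E → e ; .] }  — reduce
  I6: { [E → * S . *] }  — shift
  I7: { [S → d . d] }  — shift
  I8: { [S → e .] }  — reduce
  I9: { [S → d d .] }  — reduce
  I10: { [E → * S * .] }  — reduce

Conflict in state I1:
  Shift-reduce conflict between [P → * .] and [S → . d d]
So the grammar is NOT LR(0).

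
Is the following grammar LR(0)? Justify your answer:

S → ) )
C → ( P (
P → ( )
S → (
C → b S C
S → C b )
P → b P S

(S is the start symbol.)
Augment with S' → S and build the canonical LR(0) collection (I0 = CLOSURE({[S' → . S]}), then GOTO on every symbol after a dot until no new states appear). It has 19 states:
  I0: { [C → . ( P (], [C → . b S C], [S → . (], [S → . ) )], [S → . C b )], [S' → . S] }  — shift
  I1: { [C → ( . P (], [P → . ( )], [P → . b P S], [S → ( .] }  — shift, reduce
  I2: { [S → ) . )] }  — shift
  I3: { [S → C . b )] }  — shift
  I4: { [S' → S .] }  — accept
  I5: { [C → . ( P (], [C → . b S C], [C → b . S C], [S → . (], [S → . ) )], [S → . C b )] }  — shift
  I6: { [C → . ( P (], [C → . b S C], [C → b S . C] }  — shift
  I7: { [C → ( . P (], [P → . ( )], [P → . b P S] }  — shift
  I8: { [C → b S C .] }  — reduce
  I9: { [P → ( . )] }  — shift
  I10: { [C → ( P . (] }  — shift
  I11: { [P → . ( )], [P → . b P S], [P → b . P S] }  — shift
  I12: { [C → . ( P (], [C → . b S C], [P → b P . S], [S → . (], [S → . ) )], [S → . C b )] }  — shift
  I13: { [P → b P S .] }  — reduce
  I14: { [C → ( P ( .] }  — reduce
  I15: { [P → ( ) .] }  — reduce
  I16: { [S → C b . )] }  — shift
  I17: { [S → C b ) .] }  — reduce
  I18: { [S → ) ) .] }  — reduce

Conflict in state I1:
  Shift-reduce conflict between [S → ( .] and [P → . ( )]
So the grammar is NOT LR(0).

Answer: No. Shift-reduce conflict between [S → ( .] and [P → . ( )]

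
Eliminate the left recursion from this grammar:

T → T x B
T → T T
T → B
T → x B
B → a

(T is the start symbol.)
T → B T'
T → x B T'
T' → x B T'
T' → T T'
T' → ε
B → a

T is directly left-recursive. The standard transformation for
  A → A α₁ | ... | A α_m | β₁ | ... | β_n
is
  A  → β₁ A' | ... | β_n A'
  A' → α₁ A' | ... | α_m A' | ε

T → B becomes T → B T'
T → x B becomes T → x B T'
T → T x B becomes T' → x B T'
T → T T becomes T' → T T'
Add T' → ε

Productions for other non-terminals are unchanged:
  B → a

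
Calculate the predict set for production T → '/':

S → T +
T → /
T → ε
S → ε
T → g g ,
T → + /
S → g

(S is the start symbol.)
PREDICT(T → '/') = (FIRST(RHS) \ {ε}) ∪ (FOLLOW(T) if ε ∈ FIRST(RHS), i.e. RHS ⇒* ε)
FIRST('/') = { '/' }
ε ∉ FIRST('/'), so FOLLOW(T) is not added.
PREDICT(T → '/') = { '/' }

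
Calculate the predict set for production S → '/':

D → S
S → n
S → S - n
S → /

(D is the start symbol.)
PREDICT(S → '/') = (FIRST(RHS) \ {ε}) ∪ (FOLLOW(S) if ε ∈ FIRST(RHS), i.e. RHS ⇒* ε)
FIRST('/') = { '/' }
ε ∉ FIRST('/'), so FOLLOW(S) is not added.
PREDICT(S → '/') = { '/' }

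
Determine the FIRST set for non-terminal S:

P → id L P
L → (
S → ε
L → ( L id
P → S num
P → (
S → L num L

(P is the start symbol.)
To compute FIRST(S), examine every production with S on the left-hand side, reading each right-hand side left to right until a non-nullable symbol is reached.

FIRST sets of the other non-terminals involved (by the same procedure, iterated to a fixed point):
  FIRST(L) = { '(' }

From S → ε:
  - ε-production, so ε ∈ FIRST(S)
From S → L num L:
  - L is a non-terminal: add FIRST(L) \ {ε} = { '(' }
    L is not nullable, so stop

Collecting: FIRST(S) = { '(', ε }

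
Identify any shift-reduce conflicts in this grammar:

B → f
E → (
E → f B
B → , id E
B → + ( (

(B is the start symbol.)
No shift-reduce conflicts

A shift-reduce conflict occurs when an LR(0) state has both:
  - a complete (reduce) item [A → α .] (dot at the end), and
  - a shift item [B → β . c γ] (dot before a terminal).

Augment with B' → B and build the canonical LR(0) collection (I0 = CLOSURE({[B' → . B]}), then GOTO on every symbol after a dot until no new states appear). It has 12 states:
  I0: { [B → . + ( (], [B → . , id E], [B → . f], [B' → . B] }  — shift
  I1: { [B → + . ( (] }  — shift
  I2: { [B → , . id E] }  — shift
  I3: { [B' → B .] }  — accept
  I4: { [B → f .] }  — reduce
  I5: { [B → , id . E], [E → . (], [E → . f B] }  — shift
  I6: { [E → ( .] }  — reduce
  I7: { [B → , id E .] }  — reduce
  I8: { [B → . + ( (], [B → . , id E], [B → . f], [E → f . B] }  — shift
  I9: { [E → f B .] }  — reduce
  I10: { [B → + ( . (] }  — shift
  I11: { [B → + ( ( .] }  — reduce

No state contains both a complete item and a shift item.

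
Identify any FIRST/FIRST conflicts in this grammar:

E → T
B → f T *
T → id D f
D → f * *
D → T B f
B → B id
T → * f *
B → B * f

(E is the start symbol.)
A FIRST/FIRST conflict occurs when two productions N → α and N → β for the same non-terminal have FIRST(α) ∩ FIRST(β) ≠ ∅ (with ε ∈ FIRST of a nullable right-hand side, so two nullable alternatives also conflict).

FIRST sets of the non-terminals at (or reachable through a nullable prefix from) the front of some alternative:
  FIRST(B) = { 'f' }
  FIRST(T) = { '*', 'id' }

Productions for B:
  B → f T *: FIRST = { 'f' }
  B → B id: FIRST = { 'f' }
  B → B * f: FIRST = { 'f' }
Productions for T:
  T → id D f: FIRST = { 'id' }
  T → * f *: FIRST = { '*' }
Productions for D:
  D → f * *: FIRST = { 'f' }
  D → T B f: FIRST = { '*', 'id' }
E has only one production, so no FIRST/FIRST conflict is possible there.

Conflict for B: B → f T * and B → B id
  Overlap: { 'f' }
Conflict for B: B → f T * and B → B * f
  Overlap: { 'f' }
Conflict for B: B → B id and B → B * f
  Overlap: { 'f' }

Answer: Yes. B → f T '*' / B → B id on { 'f' }; B → f T '*' / B → B '*' f on { 'f' }; B → B id / B → B '*' f on { 'f' }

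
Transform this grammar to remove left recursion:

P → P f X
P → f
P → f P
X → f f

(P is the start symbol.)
P is directly left-recursive. The standard transformation for
  A → A α₁ | ... | A α_m | β₁ | ... | β_n
is
  A  → β₁ A' | ... | β_n A'
  A' → α₁ A' | ... | α_m A' | ε

P → f becomes P → f P'
P → f P becomes P → f P P'
P → P f X becomes P' → f X P'
Add P' → ε

Productions for other non-terminals are unchanged:
  X → f f

Resulting grammar:
P → f P'
P → f P P'
P' → f X P'
P' → ε
X → f f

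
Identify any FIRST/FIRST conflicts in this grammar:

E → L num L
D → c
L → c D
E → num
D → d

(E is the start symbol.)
No FIRST/FIRST conflicts.

A FIRST/FIRST conflict occurs when two productions N → α and N → β for the same non-terminal have FIRST(α) ∩ FIRST(β) ≠ ∅ (with ε ∈ FIRST of a nullable right-hand side, so two nullable alternatives also conflict).

FIRST sets of the non-terminals at (or reachable through a nullable prefix from) the front of some alternative:
  FIRST(L) = { 'c' }

Productions for E:
  E → L num L: FIRST = { 'c' }
  E → num: FIRST = { 'num' }
Productions for D:
  D → c: FIRST = { 'c' }
  D → d: FIRST = { 'd' }
L has only one production, so no FIRST/FIRST conflict is possible there.

All alternatives of each non-terminal have pairwise disjoint FIRST sets.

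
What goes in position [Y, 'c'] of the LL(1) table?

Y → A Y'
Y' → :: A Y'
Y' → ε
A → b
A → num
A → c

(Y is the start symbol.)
To find M[Y, 'c'], we find productions for Y where 'c' is in the predict set (PREDICT(N → α) = (FIRST(α) \ {ε}) ∪ (FOLLOW(N) if α ⇒* ε)).

Relevant sets:
  FIRST(A) = { 'b', 'c', 'num' }

Y → A Y': PREDICT = { 'b', 'c', 'num' }
  'c' is in predict set, so this production goes in M[Y, 'c']

M[Y, 'c'] = Y → A Y'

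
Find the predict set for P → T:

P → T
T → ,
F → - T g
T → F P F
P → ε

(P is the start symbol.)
{ ',', '-' }

PREDICT(P → T) = (FIRST(RHS) \ {ε}) ∪ (FOLLOW(P) if ε ∈ FIRST(RHS), i.e. RHS ⇒* ε)
FIRST(T) = { ',', '-' }
FIRST(T) = { ',', '-' }
ε ∉ FIRST(T), so FOLLOW(P) is not added.
PREDICT(P → T) = { ',', '-' }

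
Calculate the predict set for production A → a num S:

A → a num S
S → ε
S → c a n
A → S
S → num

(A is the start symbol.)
{ 'a' }

PREDICT(A → a num S) = (FIRST(RHS) \ {ε}) ∪ (FOLLOW(A) if ε ∈ FIRST(RHS), i.e. RHS ⇒* ε)
FIRST(a num S) = { 'a' }
ε ∉ FIRST(a num S), so FOLLOW(A) is not added.
PREDICT(A → a num S) = { 'a' }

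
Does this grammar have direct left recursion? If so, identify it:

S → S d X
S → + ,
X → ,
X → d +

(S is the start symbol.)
Yes, S is left-recursive

Direct left recursion occurs when N → N α for some non-terminal N (the right-hand side begins with the left-hand side itself).

S → S d X: LEFT RECURSIVE (starts with S)
S → + ,: starts with '+'
X → ,: starts with ','
X → d +: starts with d

The grammar has direct left recursion on: S.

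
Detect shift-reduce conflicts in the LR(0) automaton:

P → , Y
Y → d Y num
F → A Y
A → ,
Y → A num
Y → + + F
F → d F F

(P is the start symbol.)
No shift-reduce conflicts

A shift-reduce conflict occurs when an LR(0) state has both:
  - a complete (reduce) item [A → α .] (dot at the end), and
  - a shift item [B → β . c γ] (dot before a terminal).

Augment with P' → P and build the canonical LR(0) collection (I0 = CLOSURE({[P' → . P]}), then GOTO on every symbol after a dot until no new states appear). It has 18 states:
  I0: { [P → . , Y], [P' → . P] }  — shift
  I1: { [A → . ,], [P → , . Y], [Y → . + + F], [Y → . A num], [Y → . d Y num] }  — shift
  I2: { [P' → P .] }  — accept
  I3: { [Y → + . + F] }  — shift
  I4: { [A → , .] }  — reduce
  I5: { [Y → A . num] }  — shift
  I6: { [P → , Y .] }  — reduce
  I7: { [A → . ,], [Y → . + + F], [Y → . A num], [Y → . d Y num], [Y → d . Y num] }  — shift
  I8: { [Y → d Y . num] }  — shift
  I9: { [Y → d Y num .] }  — reduce
  I10: { [Y → A num .] }  — reduce
  I11: { [A → . ,], [F → . A Y], [F → . d F F], [Y → + + . F] }  — shift
  I12: { [A → . ,], [F → A . Y], [Y → . + + F], [Y → . A num], [Y → . d Y num] }  — shift
  I13: { [Y → + + F .] }  — reduce
  I14: { [A → . ,], [F → . A Y], [F → . d F F], [F → d . F F] }  — shift
  I15: { [A → . ,], [F → . A Y], [F → . d F F], [F → d F . F] }  — shift
  I16: { [F → d F F .] }  — reduce
  I17: { [F → A Y .] }  — reduce

No state contains both a complete item and a shift item.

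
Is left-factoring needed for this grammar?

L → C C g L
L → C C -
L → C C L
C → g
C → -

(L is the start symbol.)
Left-factoring is needed when two productions for the same non-terminal
share a common prefix on the right-hand side.

Productions for L:
  L → C C g L
  L → C C -
  L → C C L
Productions for C:
  C → g
  C → -

Found common prefix 'C C' in productions for L

Answer: Yes, L has productions with common prefix 'C C'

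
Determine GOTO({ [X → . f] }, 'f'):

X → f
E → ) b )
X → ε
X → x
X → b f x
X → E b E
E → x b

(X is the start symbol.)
{ [X → f .] }

GOTO(I, 'f') = CLOSURE({ [A → αX.β] : [A → α.Xβ] ∈ I, X = 'f' })

Items with dot before 'f', with the dot advanced:
  [X → . f] → [X → f .]
Closure adds nothing (no advanced item has the dot before a non-terminal).

GOTO = { [X → f .] }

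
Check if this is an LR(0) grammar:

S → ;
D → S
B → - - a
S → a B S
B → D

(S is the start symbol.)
Yes, the grammar is LR(0)

A grammar is LR(0) if no state in the canonical LR(0) collection has:
  - both a shift item (dot before a terminal) and a complete item (shift-reduce conflict), or
  - two or more complete items (reduce-reduce conflict; the accept item [S' → S .] counts as a complete item here).

Augment with S' → S and build the canonical LR(0) collection (I0 = CLOSURE({[S' → . S]}), then GOTO on every symbol after a dot until no new states appear). It has 11 states:
  I0: { [S → . ;], [S → . a B S], [S' → . S] }  — shift
  I1: { [S → ; .] }  — reduce
  I2: { [S' → S .] }  — accept
  I3: { [B → . - - a], [B → . D], [D → . S], [S → . ;], [S → . a B S], [S → a . B S] }  — shift
  I4: { [B → - . - a] }  — shift
  I5: { [S → . ;], [S → . a B S], [S → a B . S] }  — shift
  I6: { [B → D .] }  — reduce
  I7: { [D → S .] }  — reduce
  I8: { [S → a B S .] }  — reduce
  I9: { [B → - - . a] }  — shift
  I10: { [B → - - a .] }  — reduce

Every state is either a pure shift/goto state or contains exactly one complete item and nothing to shift — no conflicts. The grammar is LR(0).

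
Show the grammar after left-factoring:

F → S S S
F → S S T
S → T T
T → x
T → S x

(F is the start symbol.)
F → S S F'
F' → S
F' → T
S → T T
T → x
T → S x

Left-factoring transforms A → αβ₁ | αβ₂ into A → αA' and A' → β₁ | β₂
(α is the longest common prefix among the alternatives). Repeat until
no nonterminal has two alternatives with a common prefix.

Round 1: F has alternatives sharing prefix 'S S'. Introduce F': F → S S F'
  Add: F' → S
  Add: F' → T

No remaining common prefixes — done.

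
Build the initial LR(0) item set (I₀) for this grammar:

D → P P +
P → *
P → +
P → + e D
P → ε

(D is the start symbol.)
First, augment the grammar with D' → D
I₀ = CLOSURE({ [D' → . D] }):
  [D' → . D] has the dot before D: add [D → . P P +]
  [D → . P P +] has the dot before P: add [P → . *], [P → . +], [P → . + e D], [P → .]
No further items can be added.

I₀ = { [D → . P P +], [D' → . D], [P → . *], [P → . + e D], [P → . +], [P → .] }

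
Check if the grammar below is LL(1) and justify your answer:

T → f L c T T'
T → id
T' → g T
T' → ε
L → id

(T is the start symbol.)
No. Predict set conflict for T': { 'g' }

A grammar is LL(1) if for each non-terminal N with multiple productions, the predict sets of those productions are pairwise disjoint, where PREDICT(N → α) = (FIRST(α) \ {ε}) ∪ (FOLLOW(N) if α ⇒* ε).

Relevant sets:
  FOLLOW(T') = { $, 'g' }

For T:
  PREDICT(T → f L c T T') = { 'f' }
  PREDICT(T → id) = { 'id' }
For T':
  PREDICT(T' → g T) = { 'g' }
  PREDICT(T' → ε) = { $, 'g' }
L has a single production, so nothing to check there.

Conflict found: Predict set conflict for T': { 'g' }
The grammar is NOT LL(1).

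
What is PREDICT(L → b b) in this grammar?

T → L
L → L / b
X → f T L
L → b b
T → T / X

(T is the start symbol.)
{ 'b' }

PREDICT(L → b b) = (FIRST(RHS) \ {ε}) ∪ (FOLLOW(L) if ε ∈ FIRST(RHS), i.e. RHS ⇒* ε)
FIRST(b b) = { 'b' }
ε ∉ FIRST(b b), so FOLLOW(L) is not added.
PREDICT(L → b b) = { 'b' }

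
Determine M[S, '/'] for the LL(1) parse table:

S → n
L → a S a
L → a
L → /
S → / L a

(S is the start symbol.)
To find M[S, '/'], we find productions for S where '/' is in the predict set (PREDICT(N → α) = (FIRST(α) \ {ε}) ∪ (FOLLOW(N) if α ⇒* ε)).

S → n: PREDICT = { 'n' }
S → / L a: PREDICT = { '/' }
  '/' is in predict set, so this production goes in M[S, '/']

M[S, '/'] = S → / L a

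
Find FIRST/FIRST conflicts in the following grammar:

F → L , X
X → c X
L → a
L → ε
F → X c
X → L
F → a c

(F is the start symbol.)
A FIRST/FIRST conflict occurs when two productions N → α and N → β for the same non-terminal have FIRST(α) ∩ FIRST(β) ≠ ∅ (with ε ∈ FIRST of a nullable right-hand side, so two nullable alternatives also conflict).

FIRST sets of the non-terminals at (or reachable through a nullable prefix from) the front of some alternative:
  FIRST(L) = { 'a', ε }
  FIRST(X) = { 'a', 'c', ε }

Productions for F:
  F → L , X: FIRST = { ',', 'a' }
  F → X c: FIRST = { 'a', 'c' }
  F → a c: FIRST = { 'a' }
Productions for X:
  X → c X: FIRST = { 'c' }
  X → L: FIRST = { 'a', ε }
Productions for L:
  L → a: FIRST = { 'a' }
  L → ε: FIRST = { ε }

Conflict for F: F → L , X and F → X c
  Overlap: { 'a' }
Conflict for F: F → L , X and F → a c
  Overlap: { 'a' }
Conflict for F: F → X c and F → a c
  Overlap: { 'a' }

Answer: Yes. F → L ',' X / F → X c on { 'a' }; F → L ',' X / F → a c on { 'a' }; F → X c / F → a c on { 'a' }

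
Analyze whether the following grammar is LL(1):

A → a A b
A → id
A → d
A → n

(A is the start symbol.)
For A:
  PREDICT(A → a A b) = { 'a' }
  PREDICT(A → id) = { 'id' }
  PREDICT(A → d) = { 'd' }
  PREDICT(A → n) = { 'n' }

All predict sets are disjoint. The grammar IS LL(1).

Answer: Yes, the grammar is LL(1).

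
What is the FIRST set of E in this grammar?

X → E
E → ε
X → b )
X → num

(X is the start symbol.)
To compute FIRST(E), examine every production with E on the left-hand side, reading each right-hand side left to right until a non-nullable symbol is reached.

From E → ε:
  - ε-production, so ε ∈ FIRST(E)

Collecting: FIRST(E) = { ε }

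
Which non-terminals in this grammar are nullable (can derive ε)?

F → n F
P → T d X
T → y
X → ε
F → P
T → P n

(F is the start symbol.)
A non-terminal is nullable if it can derive ε (the empty string): either it has an ε-production, or it has a production whose right-hand side consists entirely of nullable non-terminals.

ε-productions: X → ε
So X is immediately nullable.
No further non-terminal can be added: every production for the remaining non-terminals contains a terminal or a non-nullable non-terminal.
Nullable = { 'X' }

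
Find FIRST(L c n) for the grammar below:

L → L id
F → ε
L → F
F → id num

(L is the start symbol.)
{ 'c', 'id' }

FIRST sets of the non-terminals involved (from the grammar, by fixed-point iteration):
  FIRST(L) = { 'id', ε }

To compute FIRST(L c n), process the symbols left to right:
Symbol L is a non-terminal. Add FIRST(L) \ {ε} = { 'id' }
L is nullable (ε ∈ FIRST(L)), continue to the next symbol.
Symbol c is a terminal. Add 'c' and stop.
FIRST(L c n) = { 'c', 'id' }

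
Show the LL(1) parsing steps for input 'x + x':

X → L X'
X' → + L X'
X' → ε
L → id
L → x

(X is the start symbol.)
Stack is shown with the top on the left.

Stack     Input    Action
-------------------------
X $       x + x $  output X → L X'
L X' $    x + x $  output L → x
x X' $    x + x $  match 'x'
X' $      + x $    output X' → + L X'
+ L X' $  + x $    match '+'
L X' $    x $      output L → x
x X' $    x $      match 'x'
X' $      $        output X' → ε
$         $        accept

The string is accepted.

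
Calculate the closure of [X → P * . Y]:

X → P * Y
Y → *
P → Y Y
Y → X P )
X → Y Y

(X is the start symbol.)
{ [P → . Y Y], [X → . P * Y], [X → . Y Y], [X → P * . Y], [Y → . *], [Y → . X P )] }

To compute CLOSURE, for each item [A → α.Bβ] where B is a non-terminal, add [B → .γ] for all productions B → γ; repeat for the newly added items until nothing changes.

Start with: [X → P * . Y]
  [X → P * . Y] has the dot before Y: add [Y → . *], [Y → . X P )]
  [Y → . X P )] has the dot before X: add [X → . P * Y], [X → . Y Y]
  [X → . P * Y] has the dot before P: add [P → . Y Y]
No further items can be added.

CLOSURE = { [P → . Y Y], [X → . P * Y], [X → . Y Y], [X → P * . Y], [Y → . *], [Y → . X P )] }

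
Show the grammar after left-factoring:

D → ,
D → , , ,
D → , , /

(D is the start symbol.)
Left-factoring transforms A → αβ₁ | αβ₂ into A → αA' and A' → β₁ | β₂
(α is the longest common prefix among the alternatives). Repeat until
no nonterminal has two alternatives with a common prefix.

Round 1: D has alternatives sharing prefix ','. Introduce D': D → , D'
  Add: D' → ε
  Add: D' → , ,
  Add: D' → , /

Round 2: D' has alternatives sharing prefix ','. Introduce D'': D' → , D''
  Add: D'' → ,
  Add: D'' → /

No remaining common prefixes — done.

Resulting grammar:
D → , D'
D' → ε
D' → , D''
D'' → ,
D'' → /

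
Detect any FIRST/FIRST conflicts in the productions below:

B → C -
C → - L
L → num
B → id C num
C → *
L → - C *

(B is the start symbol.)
No FIRST/FIRST conflicts.

A FIRST/FIRST conflict occurs when two productions N → α and N → β for the same non-terminal have FIRST(α) ∩ FIRST(β) ≠ ∅ (with ε ∈ FIRST of a nullable right-hand side, so two nullable alternatives also conflict).

FIRST sets of the non-terminals at (or reachable through a nullable prefix from) the front of some alternative:
  FIRST(C) = { '*', '-' }

Productions for B:
  B → C -: FIRST = { '*', '-' }
  B → id C num: FIRST = { 'id' }
Productions for C:
  C → - L: FIRST = { '-' }
  C → *: FIRST = { '*' }
Productions for L:
  L → num: FIRST = { 'num' }
  L → - C *: FIRST = { '-' }

All alternatives of each non-terminal have pairwise disjoint FIRST sets.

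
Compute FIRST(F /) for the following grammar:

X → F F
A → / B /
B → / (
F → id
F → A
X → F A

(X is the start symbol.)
FIRST sets of the non-terminals involved (from the grammar, by fixed-point iteration):
  FIRST(F) = { '/', 'id' }

To compute FIRST(F /), process the symbols left to right:
Symbol F is a non-terminal. Add FIRST(F) \ {ε} = { '/', 'id' }
F is not nullable (ε ∉ FIRST(F)), so stop here.
FIRST(F /) = { '/', 'id' }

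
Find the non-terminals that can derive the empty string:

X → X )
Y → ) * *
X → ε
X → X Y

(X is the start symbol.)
{ 'X' }

A non-terminal is nullable if it can derive ε (the empty string): either it has an ε-production, or it has a production whose right-hand side consists entirely of nullable non-terminals.

ε-productions: X → ε
So X is immediately nullable.
No further non-terminal can be added: every production for the remaining non-terminals contains a terminal or a non-nullable non-terminal.
Nullable = { 'X' }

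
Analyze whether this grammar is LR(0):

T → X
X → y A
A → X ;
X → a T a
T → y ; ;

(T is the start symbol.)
Yes, the grammar is LR(0)

A grammar is LR(0) if no state in the canonical LR(0) collection has:
  - both a shift item (dot before a terminal) and a complete item (shift-reduce conflict), or
  - two or more complete items (reduce-reduce conflict; the accept item [T' → T .] counts as a complete item here).

Augment with T' → T and build the canonical LR(0) collection (I0 = CLOSURE({[T' → . T]}), then GOTO on every symbol after a dot until no new states appear). It has 13 states:
  I0: { [T → . X], [T → . y ; ;], [T' → . T], [X → . a T a], [X → . y A] }  — shift
  I1: { [T' → T .] }  — accept
  I2: { [T → X .] }  — reduce
  I3: { [T → . X], [T → . y ; ;], [X → . a T a], [X → . y A], [X → a . T a] }  — shift
  I4: { [A → . X ;], [T → y . ; ;], [X → . a T a], [X → . y A], [X → y . A] }  — shift
  I5: { [T → y ; . ;] }  — shift
  I6: { [X → y A .] }  — reduce
  I7: { [A → X . ;] }  — shift
  I8: { [A → . X ;], [X → . a T a], [X → . y A], [X → y . A] }  — shift
  I9: { [A → X ; .] }  — reduce
  I10: { [T → y ; ; .] }  — reduce
  I11: { [X → a T . a] }  — shift
  I12: { [X → a T a .] }  — reduce

Every state is either a pure shift/goto state or contains exactly one complete item and nothing to shift — no conflicts. The grammar is LR(0).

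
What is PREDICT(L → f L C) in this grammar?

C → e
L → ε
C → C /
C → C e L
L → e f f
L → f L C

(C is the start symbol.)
PREDICT(L → f L C) = (FIRST(RHS) \ {ε}) ∪ (FOLLOW(L) if ε ∈ FIRST(RHS), i.e. RHS ⇒* ε)
FIRST(f L C) = { 'f' }
ε ∉ FIRST(f L C), so FOLLOW(L) is not added.
PREDICT(L → f L C) = { 'f' }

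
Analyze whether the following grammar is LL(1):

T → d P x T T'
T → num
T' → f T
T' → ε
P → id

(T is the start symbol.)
Relevant sets:
  FOLLOW(T') = { $, 'f' }

For T:
  PREDICT(T → d P x T T') = { 'd' }
  PREDICT(T → num) = { 'num' }
For T':
  PREDICT(T' → f T) = { 'f' }
  PREDICT(T' → ε) = { $, 'f' }
P has a single production, so nothing to check there.

Conflict found: Predict set conflict for T': { 'f' }
The grammar is NOT LL(1).

Answer: No. Predict set conflict for T': { 'f' }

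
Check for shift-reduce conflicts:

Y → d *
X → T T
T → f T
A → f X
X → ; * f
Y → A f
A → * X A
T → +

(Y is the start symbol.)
Augment with Y' → Y and build the canonical LR(0) collection (I0 = CLOSURE({[Y' → . Y]}), then GOTO on every symbol after a dot until no new states appear). It has 19 states:
  I0: { [A → . * X A], [A → . f X], [Y → . A f], [Y → . d *], [Y' → . Y] }  — shift
  I1: { [A → * . X A], [T → . +], [T → . f T], [X → . ; * f], [X → . T T] }  — shift
  I2: { [Y → A . f] }  — shift
  I3: { [Y' → Y .] }  — accept
  I4: { [Y → d . *] }  — shift
  I5: { [A → f . X], [T → . +], [T → . f T], [X → . ; * f], [X → . T T] }  — shift
  I6: { [T → + .] }  — reduce
  I7: { [X → ; . * f] }  — shift
  I8: { [T → . +], [T → . f T], [X → T . T] }  — shift
  I9: { [A → f X .] }  — reduce
  I10: { [T → . +], [T → . f T], [T → f . T] }  — shift
  I11: { [T → f T .] }  — reduce
  I12: { [X → T T .] }  — reduce
  I13: { [X → ; * . f] }  — shift
  I14: { [X → ; * f .] }  — reduce
  I15: { [Y → d * .] }  — reduce
  I16: { [Y → A f .] }  — reduce
  I17: { [A → * X . A], [A → . * X A], [A → . f X] }  — shift
  I18: { [A → * X A .] }  — reduce

No state contains both a complete item and a shift item.

Answer: No shift-reduce conflicts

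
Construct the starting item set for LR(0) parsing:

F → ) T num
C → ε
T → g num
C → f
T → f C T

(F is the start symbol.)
{ [F → . ) T num], [F' → . F] }

First, augment the grammar with F' → F
I₀ = CLOSURE({ [F' → . F] }):
  [F' → . F] has the dot before F: add [F → . ) T num]
No further items can be added.

I₀ = { [F → . ) T num], [F' → . F] }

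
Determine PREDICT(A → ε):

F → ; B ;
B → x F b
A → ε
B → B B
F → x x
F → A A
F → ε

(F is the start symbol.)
{ $, 'b' }

PREDICT(A → ε) = (FIRST(RHS) \ {ε}) ∪ (FOLLOW(A) if ε ∈ FIRST(RHS), i.e. RHS ⇒* ε)
The right-hand side is ε (FIRST(ε) = { ε }), so the predict set is FOLLOW(A) = { $, 'b' }
PREDICT(A → ε) = { $, 'b' }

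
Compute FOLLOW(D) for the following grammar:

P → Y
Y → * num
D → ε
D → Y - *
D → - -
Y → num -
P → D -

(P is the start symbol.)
To compute FOLLOW(D), find every occurrence of D on a right-hand side N → α D β: add FIRST(β) \ {ε}, and if β is empty or nullable also add FOLLOW(N). Iterate to a fixed point.

In P → D -: D is followed by '-', add FIRST('-') \ {ε} = { '-' }

Taking the union: FOLLOW(D) = { '-' }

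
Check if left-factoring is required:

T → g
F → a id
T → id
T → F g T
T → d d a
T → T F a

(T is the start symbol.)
Left-factoring is needed when two productions for the same non-terminal
share a common prefix on the right-hand side.

Productions for T:
  T → g
  T → id
  T → F g T
  T → d d a
  T → T F a

No common prefixes found.

Answer: No, left-factoring is not needed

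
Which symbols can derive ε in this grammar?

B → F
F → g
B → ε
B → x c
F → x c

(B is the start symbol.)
A non-terminal is nullable if it can derive ε (the empty string): either it has an ε-production, or it has a production whose right-hand side consists entirely of nullable non-terminals.

ε-productions: B → ε
So B is immediately nullable.
No further non-terminal can be added: every production for the remaining non-terminals contains a terminal or a non-nullable non-terminal.
Nullable = { 'B' }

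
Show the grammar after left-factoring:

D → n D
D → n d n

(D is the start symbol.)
D → n D'
D' → D
D' → d n

Left-factoring transforms A → αβ₁ | αβ₂ into A → αA' and A' → β₁ | β₂
(α is the longest common prefix among the alternatives). Repeat until
no nonterminal has two alternatives with a common prefix.

Round 1: D has alternatives sharing prefix 'n'. Introduce D': D → n D'
  Add: D' → D
  Add: D' → d n

No remaining common prefixes — done.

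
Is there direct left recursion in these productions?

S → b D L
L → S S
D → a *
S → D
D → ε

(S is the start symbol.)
S → b D L: starts with b
L → S S: starts with S
D → a *: starts with a
S → D: starts with D
D → ε: starts with ε

No direct left recursion found.

Answer: No direct left recursion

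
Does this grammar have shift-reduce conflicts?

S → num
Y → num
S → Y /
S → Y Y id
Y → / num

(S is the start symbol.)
Yes — I5: [S → Y / .] vs [Y → / . num]

A shift-reduce conflict occurs when an LR(0) state has both:
  - a complete (reduce) item [A → α .] (dot at the end), and
  - a shift item [B → β . c γ] (dot before a terminal).

Augment with S' → S and build the canonical LR(0) collection (I0 = CLOSURE({[S' → . S]}), then GOTO on every symbol after a dot until no new states appear). It has 10 states:
  I0: { [S → . Y /], [S → . Y Y id], [S → . num], [S' → . S], [Y → . / num], [Y → . num] }  — shift
  I1: { [Y → / . num] }  — shift
  I2: { [S' → S .] }  — accept
  I3: { [S → Y . /], [S → Y . Y id], [Y → . / num], [Y → . num] }  — shift
  I4: { [S → num .], [Y → num .] }  — 2 reduces
  I5: { [S → Y / .], [Y → / . num] }  — shift, reduce
  I6: { [S → Y Y . id] }  — shift
  I7: { [Y → num .] }  — reduce
  I8: { [S → Y Y id .] }  — reduce
  I9: { [Y → / num .] }  — reduce

I5 contains reduce item [S → Y / .] and shift item [Y → / . num] — shift-reduce conflict.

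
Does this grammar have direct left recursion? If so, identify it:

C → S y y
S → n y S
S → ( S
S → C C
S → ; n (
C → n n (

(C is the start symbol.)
Direct left recursion occurs when N → N α for some non-terminal N (the right-hand side begins with the left-hand side itself).

C → S y y: starts with S
S → n y S: starts with n
S → ( S: starts with '('
S → C C: starts with C
S → ; n (: starts with ';'
C → n n (: starts with n

No direct left recursion found.

Answer: No direct left recursion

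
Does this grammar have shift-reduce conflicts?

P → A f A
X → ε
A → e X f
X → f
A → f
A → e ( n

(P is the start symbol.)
A shift-reduce conflict occurs when an LR(0) state has both:
  - a complete (reduce) item [A → α .] (dot at the end), and
  - a shift item [B → β . c γ] (dot before a terminal).

Augment with P' → P and build the canonical LR(0) collection (I0 = CLOSURE({[P' → . P]}), then GOTO on every symbol after a dot until no new states appear). It has 12 states:
  I0: { [A → . e ( n], [A → . e X f], [A → . f], [P → . A f A], [P' → . P] }  — shift
  I1: { [P → A . f A] }  — shift
  I2: { [P' → P .] }  — accept
  I3: { [A → e . ( n], [A → e . X f], [X → . f], [X → .] }  — shift, reduce
  I4: { [A → f .] }  — reduce
  I5: { [A → e ( . n] }  — shift
  I6: { [A → e X . f] }  — shift
  I7: { [X → f .] }  — reduce
  I8: { [A → e X f .] }  — reduce
  I9: { [A → e ( n .] }  — reduce
  I10: { [A → . e ( n], [A → . e X f], [A → . f], [P → A f . A] }  — shift
  I11: { [P → A f A .] }  — reduce

I3 contains reduce item [X → .] and shift items [A → e . ( n], [X → . f] — shift-reduce conflict.

Answer: Yes — I3: [X → .] vs [A → e . ( n]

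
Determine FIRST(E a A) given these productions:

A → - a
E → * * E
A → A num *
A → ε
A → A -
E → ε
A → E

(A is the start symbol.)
{ '*', 'a' }

FIRST sets of the non-terminals involved (from the grammar, by fixed-point iteration):
  FIRST(E) = { '*', ε }

To compute FIRST(E a A), process the symbols left to right:
Symbol E is a non-terminal. Add FIRST(E) \ {ε} = { '*' }
E is nullable (ε ∈ FIRST(E)), continue to the next symbol.
Symbol a is a terminal. Add 'a' and stop.
FIRST(E a A) = { '*', 'a' }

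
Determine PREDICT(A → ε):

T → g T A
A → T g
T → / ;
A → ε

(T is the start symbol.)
PREDICT(A → ε) = (FIRST(RHS) \ {ε}) ∪ (FOLLOW(A) if ε ∈ FIRST(RHS), i.e. RHS ⇒* ε)
The right-hand side is ε (FIRST(ε) = { ε }), so the predict set is FOLLOW(A) = { $, '/', 'g' }
PREDICT(A → ε) = { $, '/', 'g' }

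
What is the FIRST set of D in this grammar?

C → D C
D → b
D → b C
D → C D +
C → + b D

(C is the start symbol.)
To compute FIRST(D), examine every production with D on the left-hand side, reading each right-hand side left to right until a non-nullable symbol is reached.

FIRST sets of the other non-terminals involved (by the same procedure, iterated to a fixed point):
  FIRST(C) = { '+', 'b' }

From D → b:
  - b is a terminal: add 'b' and stop
From D → b C:
  - b is a terminal: add 'b' and stop
From D → C D +:
  - C is a non-terminal: add FIRST(C) \ {ε} = { '+', 'b' }
    C is not nullable, so stop

Collecting: FIRST(D) = { '+', 'b' }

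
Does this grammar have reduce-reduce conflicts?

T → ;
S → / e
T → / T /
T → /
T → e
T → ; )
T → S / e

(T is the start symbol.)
Yes — I10: [S → / e .] vs [T → e .]

A reduce-reduce conflict occurs when an LR(0) state has two complete items [A → α .] and [B → β .] — both call for a reduction, and with no lookahead the parser cannot choose between them.

Augment with T' → T and build the canonical LR(0) collection (I0 = CLOSURE({[T' → . T]}), then GOTO on every symbol after a dot until no new states appear). It has 12 states:
  I0: { [S → . / e], [T → . / T /], [T → . /], [T → . ; )], [T → . ;], [T → . S / e], [T → . e], [T' → . T] }  — shift
  I1: { [S → . / e], [S → / . e], [T → . / T /], [T → . /], [T → . ; )], [T → . ;], [T → . S / e], [T → . e], [T → / . T /], [T → / .] }  — shift, reduce
  I2: { [T → ; . )], [T → ; .] }  — shift, reduce
  I3: { [T → S . / e] }  — shift
  I4: { [T' → T .] }  — accept
  I5: { [T → e .] }  — reduce
  I6: { [T → S / . e] }  — shift
  I7: { [T → S / e .] }  — reduce
  I8: { [T → ; ) .] }  — reduce
  I9: { [T → / T . /] }  — shift
  I10: { [S → / e .], [T → e .] }  — 2 reduces
  I11: { [T → / T / .] }  — reduce

I10 contains complete items [S → / e .], [T → e .] — reduce-reduce conflict.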